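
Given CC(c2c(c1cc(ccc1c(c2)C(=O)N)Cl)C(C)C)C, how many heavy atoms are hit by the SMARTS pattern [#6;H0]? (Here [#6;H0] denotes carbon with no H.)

7

The query [#6;H0] means: any carbon with no attached hydrogen.
Check the 20 heavy atoms by environment: 6× c (aromatic, H0) → match; 4× c (aromatic, H1) → no; 2× C (H1) → no; 4× C (H3) → no; 1× Cl (H0) → no; 1× C (H0) → match; 1× O (H0) → no; 1× N (H2) → no.
Summing the matching environments: 6 + 1 = 7 matching atoms.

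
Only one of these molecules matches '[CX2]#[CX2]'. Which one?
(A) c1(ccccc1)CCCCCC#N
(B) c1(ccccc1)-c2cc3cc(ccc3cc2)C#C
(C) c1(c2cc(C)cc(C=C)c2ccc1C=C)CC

B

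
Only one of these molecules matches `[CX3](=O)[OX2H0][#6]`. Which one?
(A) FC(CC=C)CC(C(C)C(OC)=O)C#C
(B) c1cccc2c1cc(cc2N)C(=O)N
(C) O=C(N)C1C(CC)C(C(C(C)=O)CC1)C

A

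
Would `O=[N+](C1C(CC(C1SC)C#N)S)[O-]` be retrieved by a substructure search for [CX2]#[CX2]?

No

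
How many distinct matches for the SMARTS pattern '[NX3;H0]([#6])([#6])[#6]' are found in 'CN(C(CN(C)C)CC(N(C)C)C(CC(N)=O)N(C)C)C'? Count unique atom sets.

4

[NX3;H0]([#6])([#6])[#6] is the SMARTS for a tertiary amine: a trivalent nitrogen with no H, bonded to three carbons.
The molecule carries 4 separate instances of a dimethylamino group (-N(CH3)2) meeting every constraint; each maps to a distinct set of atoms, giving 4 matches.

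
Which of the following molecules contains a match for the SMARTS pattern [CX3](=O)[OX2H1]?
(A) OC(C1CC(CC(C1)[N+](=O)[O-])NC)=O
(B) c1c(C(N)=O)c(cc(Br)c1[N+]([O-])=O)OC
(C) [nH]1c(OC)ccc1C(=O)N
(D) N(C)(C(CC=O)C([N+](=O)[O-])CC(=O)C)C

[CX3](=O)[OX2H1] describes an sp2 carbon double-bonded to O and single-bonded to an -OH oxygen (a carboxylic acid).
(A) contains a carboxylic acid group (-C(=O)OH), which satisfies every atom and bond constraint.
(B) has a primary amide (-C(=O)NH2) but the carbonyl is bonded to N, not to an -OH oxygen.
(C) has a primary amide (-C(=O)NH2) but the carbonyl is bonded to N, not to an -OH oxygen.
(D) has an aldehyde (-CHO) but there is no singly-bonded oxygen on the carbonyl carbon.
So the answer is (A).

A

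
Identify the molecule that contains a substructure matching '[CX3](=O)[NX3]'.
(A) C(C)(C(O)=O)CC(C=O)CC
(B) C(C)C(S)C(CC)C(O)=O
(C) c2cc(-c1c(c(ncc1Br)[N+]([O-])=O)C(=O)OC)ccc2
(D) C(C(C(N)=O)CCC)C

D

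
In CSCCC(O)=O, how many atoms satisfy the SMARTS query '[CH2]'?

Check the 7 heavy atoms by environment: 2× C (H2) → match; 1× S (H0) → no; 1× C (H3) → no; 1× C (H0) → no; 1× O (H0) → no; 1× O (H1) → no.
That gives 2 matching atoms.

2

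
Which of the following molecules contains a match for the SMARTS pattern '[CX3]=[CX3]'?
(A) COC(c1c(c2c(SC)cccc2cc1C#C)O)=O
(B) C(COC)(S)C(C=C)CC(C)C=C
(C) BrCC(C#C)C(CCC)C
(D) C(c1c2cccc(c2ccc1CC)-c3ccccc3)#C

B

[CX3]=[CX3] describes a non-aromatic C=C double bond between two sp2 carbons (an alkene).
(A) has an ethynyl group (-C#CH) but the C-C bond is a triple bond, not a double bond.
(B) contains a vinyl group (-CH=CH2), which satisfies every atom and bond constraint.
(C) has an ethyl group (-CH2CH3) but its C-C bond is a single bond between CX4 carbons, not CX3=CX3.
(D) has an ethyl group (-CH2CH3) but its C-C bond is a single bond between CX4 carbons, not CX3=CX3.
So the answer is (B).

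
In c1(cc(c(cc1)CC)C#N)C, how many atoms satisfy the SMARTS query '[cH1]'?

3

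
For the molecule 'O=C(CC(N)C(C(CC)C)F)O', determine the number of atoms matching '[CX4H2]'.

2

The query [CX4H2] means: sp3 carbon (X4) with exactly two hydrogens.
Check the 12 heavy atoms by environment: 2× C (H2, X4) → match; 3× C (H1, X4) → no; 1× C (H0, X3) → no; 1× O (H0, X1) → no; 1× O (H1, X2) → no; 1× F (H0, X1) → no; 2× C (H3, X4) → no; 1× N (H2, X3) → no.
That gives 2 matching atoms.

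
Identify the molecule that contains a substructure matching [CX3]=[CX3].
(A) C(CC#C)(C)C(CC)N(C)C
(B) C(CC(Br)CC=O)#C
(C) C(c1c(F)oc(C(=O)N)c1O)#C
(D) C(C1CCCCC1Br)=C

D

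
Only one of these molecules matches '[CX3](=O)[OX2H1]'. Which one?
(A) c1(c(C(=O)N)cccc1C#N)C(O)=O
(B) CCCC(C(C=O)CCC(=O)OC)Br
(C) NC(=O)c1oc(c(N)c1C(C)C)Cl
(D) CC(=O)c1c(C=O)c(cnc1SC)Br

A

[CX3](=O)[OX2H1] describes an sp2 carbon double-bonded to O and single-bonded to an -OH oxygen (a carboxylic acid).
(A) contains a carboxylic acid group (-C(=O)OH), which satisfies every atom and bond constraint.
(B) has a methyl-ester group (-C(=O)OCH3) but the singly-bonded O has no H (OX2H0, not OX2H1).
(C) has a primary amide (-C(=O)NH2) but the carbonyl is bonded to N, not to an -OH oxygen.
(D) has an aldehyde (-CHO) but there is no singly-bonded oxygen on the carbonyl carbon.
So the answer is (A).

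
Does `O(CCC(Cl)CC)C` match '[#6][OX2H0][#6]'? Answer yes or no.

Yes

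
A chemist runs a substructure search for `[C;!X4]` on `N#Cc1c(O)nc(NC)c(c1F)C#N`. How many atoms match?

2

Check the 14 heavy atoms by environment: 1× n (aromatic, X2) → no; 5× c (aromatic, X3) → no; 1× N (X3) → no; 1× C (X4) → no; 2× C (X2) → match; 2× N (X1) → no; 1× O (X2) → no; 1× F (X1) → no.
That gives 2 matching atoms.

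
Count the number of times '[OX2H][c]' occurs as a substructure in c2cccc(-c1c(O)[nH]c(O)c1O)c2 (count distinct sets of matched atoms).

3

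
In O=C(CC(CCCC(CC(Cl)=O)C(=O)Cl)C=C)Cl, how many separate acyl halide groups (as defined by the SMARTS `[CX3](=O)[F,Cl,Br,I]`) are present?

[CX3](=O)[F,Cl,Br,I] is the SMARTS for an acyl halide: a carbonyl carbon bonded to a halogen.
The molecule carries 3 separate instances of an acyl chloride (-C(=O)Cl) meeting every constraint; each maps to a distinct set of atoms, giving 3 matches.

3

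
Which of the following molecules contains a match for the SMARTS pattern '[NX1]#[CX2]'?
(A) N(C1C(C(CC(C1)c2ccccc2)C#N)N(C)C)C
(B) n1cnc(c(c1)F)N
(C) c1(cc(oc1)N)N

A

[NX1]#[CX2] describes a nitrogen triple-bonded to a two-connected carbon (a nitrile).
(A) contains a nitrile (-C#N), which satisfies every atom and bond constraint.
(B) has a primary amino group (-NH2) but the nitrogen is NX3 (three connections), not NX1 triple-bonded.
(C) has a primary amino group (-NH2) but the nitrogen is NX3 (three connections), not NX1 triple-bonded.
So the answer is (A).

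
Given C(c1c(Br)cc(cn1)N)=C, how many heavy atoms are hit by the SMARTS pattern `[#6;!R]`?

2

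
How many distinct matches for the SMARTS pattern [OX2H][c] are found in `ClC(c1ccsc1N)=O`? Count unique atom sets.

[OX2H][c] is the SMARTS for a phenol: a hydroxyl oxygen attached to an aromatic carbon.
No fragment in the molecule satisfies every constraint, giving 0 matches.

0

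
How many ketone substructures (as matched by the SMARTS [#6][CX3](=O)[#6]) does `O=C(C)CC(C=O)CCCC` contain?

[#6][CX3](=O)[#6] is the SMARTS for a ketone: a carbonyl carbon (no H) flanked by two carbons.
Exactly one fragment in the molecule meets all constraints, giving 1 match.

1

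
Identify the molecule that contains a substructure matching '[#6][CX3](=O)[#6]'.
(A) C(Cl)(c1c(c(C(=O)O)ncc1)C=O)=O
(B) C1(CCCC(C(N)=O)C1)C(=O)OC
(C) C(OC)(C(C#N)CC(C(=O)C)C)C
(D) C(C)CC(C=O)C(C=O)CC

C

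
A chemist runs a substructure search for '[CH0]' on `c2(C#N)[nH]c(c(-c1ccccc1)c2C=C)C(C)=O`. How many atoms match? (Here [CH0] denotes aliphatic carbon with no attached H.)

2

The query [CH0] means: aliphatic carbon with no attached hydrogen.
Check the 18 heavy atoms by environment: 1× n (aromatic, H1) → no; 5× c (aromatic, H0) → no; 1× C (H1) → no; 1× C (H2) → no; 5× c (aromatic, H1) → no; 2× C (H0) → match; 1× O (H0) → no; 1× C (H3) → no; 1× N (H0) → no.
That gives 2 matching atoms.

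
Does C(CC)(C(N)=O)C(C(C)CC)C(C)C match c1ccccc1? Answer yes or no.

No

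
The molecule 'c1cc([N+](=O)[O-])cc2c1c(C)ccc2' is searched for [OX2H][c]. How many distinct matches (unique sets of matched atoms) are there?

0

[OX2H][c] is the SMARTS for a phenol: a hydroxyl oxygen attached to an aromatic carbon.
No fragment in the molecule satisfies every constraint, giving 0 matches.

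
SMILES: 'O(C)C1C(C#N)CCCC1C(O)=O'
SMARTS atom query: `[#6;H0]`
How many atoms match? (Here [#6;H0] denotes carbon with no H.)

Check the 13 heavy atoms by environment: 3× C (H1) → no; 3× C (H2) → no; 2× O (H0) → no; 1× C (H3) → no; 2× C (H0) → match; 1× O (H1) → no; 1× N (H0) → no.
That gives 2 matching atoms.

2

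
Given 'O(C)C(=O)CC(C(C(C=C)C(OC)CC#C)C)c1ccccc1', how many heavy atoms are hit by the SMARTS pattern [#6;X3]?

9

The query [#6;X3] means: any carbon (aromatic or not) with three total connections.
Check the 23 heavy atoms by environment: 9× C (X4) → no; 2× O (X2) → no; 2× C (X2) → no; 3× C (X3) → match; 6× c (aromatic, X3) → match; 1× O (X1) → no.
Summing the matching environments: 3 + 6 = 9 matching atoms.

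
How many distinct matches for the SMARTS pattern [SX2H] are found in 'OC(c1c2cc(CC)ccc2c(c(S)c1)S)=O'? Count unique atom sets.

2

[SX2H] is the SMARTS for a thiol: an aliphatic sulfur with two connections, one being H.
The molecule carries 2 separate instances of a thiol (-SH) meeting every constraint; each maps to a distinct set of atoms, giving 2 matches.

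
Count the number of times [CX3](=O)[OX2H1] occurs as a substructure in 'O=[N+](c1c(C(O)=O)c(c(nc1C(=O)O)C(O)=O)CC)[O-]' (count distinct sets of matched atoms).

3

[CX3](=O)[OX2H1] is the SMARTS for a carboxylic acid: an sp2 carbon double-bonded to O and single-bonded to an -OH oxygen.
The molecule carries 3 separate instances of a carboxylic acid group (-C(=O)OH) meeting every constraint; each maps to a distinct set of atoms, giving 3 matches.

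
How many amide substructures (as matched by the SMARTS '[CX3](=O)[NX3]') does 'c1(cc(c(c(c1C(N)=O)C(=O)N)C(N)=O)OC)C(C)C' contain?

3

[CX3](=O)[NX3] is the SMARTS for an amide: a carbonyl carbon bonded to a trivalent nitrogen.
The molecule carries 3 separate instances of a primary amide (-C(=O)NH2) meeting every constraint; each maps to a distinct set of atoms, giving 3 matches.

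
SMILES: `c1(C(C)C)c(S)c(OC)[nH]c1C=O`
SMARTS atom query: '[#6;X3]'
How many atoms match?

The query [#6;X3] means: any carbon (aromatic or not) with three total connections.
Check the 13 heavy atoms by environment: 1× n (aromatic, X3) → no; 4× c (aromatic, X3) → match; 4× C (X4) → no; 1× O (X2) → no; 1× S (X2) → no; 1× C (X3) → match; 1× O (X1) → no.
Summing the matching environments: 4 + 1 = 5 matching atoms.

5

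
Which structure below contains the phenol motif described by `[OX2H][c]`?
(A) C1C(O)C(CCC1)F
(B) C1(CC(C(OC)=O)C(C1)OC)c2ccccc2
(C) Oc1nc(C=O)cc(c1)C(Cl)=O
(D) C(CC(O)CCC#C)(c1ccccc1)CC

[OX2H][c] describes a hydroxyl oxygen attached to an aromatic carbon (a phenol).
(A) has a hydroxyl group (-OH) but the -OH is on an aliphatic carbon, not an aromatic c.
(B) has a methoxy ether (-OCH3) but the oxygen has H0, not H1.
(C) contains a hydroxyl group (-OH), which satisfies every atom and bond constraint.
(D) has a hydroxyl group (-OH) but the -OH is on an aliphatic carbon, not an aromatic c.
So the answer is (C).

C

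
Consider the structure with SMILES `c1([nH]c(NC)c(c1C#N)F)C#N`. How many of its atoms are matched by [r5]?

Check the 12 heavy atoms by environment: 1× n (aromatic, in 5-ring) → match; 4× c (aromatic, in 5-ring) → match; 3× C (acyclic) → no; 3× N (acyclic) → no; 1× F (acyclic) → no.
Summing the matching environments: 1 + 4 = 5 matching atoms.

5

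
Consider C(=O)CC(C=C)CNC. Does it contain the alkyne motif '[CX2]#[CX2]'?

No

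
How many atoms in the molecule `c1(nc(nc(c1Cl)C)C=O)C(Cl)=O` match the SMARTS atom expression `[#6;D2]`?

1

The query [#6;D2] means: any carbon bonded to exactly two heavy atoms.
Check the 13 heavy atoms by environment: 2× n (aromatic, D2) → no; 4× c (aromatic, D3) → no; 1× C (D2) → match; 2× O (D1) → no; 1× C (D1) → no; 2× Cl (D1) → no; 1× C (D3) → no.
That gives 1 matching atom.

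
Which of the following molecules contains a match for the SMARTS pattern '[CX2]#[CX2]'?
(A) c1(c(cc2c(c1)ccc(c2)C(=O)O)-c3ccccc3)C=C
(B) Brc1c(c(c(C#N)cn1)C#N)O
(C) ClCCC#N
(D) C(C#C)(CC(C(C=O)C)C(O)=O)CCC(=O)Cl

[CX2]#[CX2] describes a carbon-carbon triple bond (an alkyne).
(A) has a vinyl group (-CH=CH2) but the C=C is a double bond; both carbons are CX3, not CX2.
(B) has a nitrile (-C#N) but the triple bond is C#N, not C#C.
(C) has a nitrile (-C#N) but the triple bond is C#N, not C#C.
(D) contains an ethynyl group (-C#CH), which satisfies every atom and bond constraint.
So the answer is (D).

D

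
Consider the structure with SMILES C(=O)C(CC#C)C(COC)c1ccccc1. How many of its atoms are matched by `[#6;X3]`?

7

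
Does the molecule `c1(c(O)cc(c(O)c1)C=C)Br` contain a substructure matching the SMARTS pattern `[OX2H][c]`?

The pattern [OX2H][c] describes a hydroxyl oxygen attached to an aromatic carbon — a phenol.
The molecule carries a hydroxyl group (-OH), whose atoms satisfy every constraint of the query, so the pattern matches.

Yes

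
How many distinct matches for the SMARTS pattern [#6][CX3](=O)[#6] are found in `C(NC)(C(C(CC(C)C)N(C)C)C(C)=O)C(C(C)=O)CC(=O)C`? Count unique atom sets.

3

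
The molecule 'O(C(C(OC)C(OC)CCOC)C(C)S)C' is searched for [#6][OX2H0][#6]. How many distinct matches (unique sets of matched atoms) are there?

[#6][OX2H0][#6] is the SMARTS for an ether: an aliphatic oxygen bridging two carbons with no H on the oxygen.
The molecule carries 4 separate instances of a methoxy ether (-OCH3) meeting every constraint; each maps to a distinct set of atoms, giving 4 matches.

4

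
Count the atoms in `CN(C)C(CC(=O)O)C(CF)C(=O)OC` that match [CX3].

2

The query [CX3] means: C with X3: aliphatic carbon with exactly 3 total connections.
Check the 15 heavy atoms by environment: 7× C (X4) → no; 2× C (X3) → match; 2× O (X1) → no; 2× O (X2) → no; 1× N (X3) → no; 1× F (X1) → no.
That gives 2 matching atoms.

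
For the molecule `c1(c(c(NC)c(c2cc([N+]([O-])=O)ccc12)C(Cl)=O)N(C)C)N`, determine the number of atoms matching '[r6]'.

10

The query [r6] means: r6 matches atoms in a six-membered ring.
Check the 22 heavy atoms by environment: 10× c (aromatic, in 6-ring) → match; 4× C (acyclic) → no; 2× O (acyclic) → no; 1× Cl (acyclic) → no; 3× N (acyclic) → no; 1× N (charge +1, acyclic) → no; 1× O (charge -1, acyclic) → no.
That gives 10 matching atoms.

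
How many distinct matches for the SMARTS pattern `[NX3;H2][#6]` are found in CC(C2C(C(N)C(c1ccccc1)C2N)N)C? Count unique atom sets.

3

[NX3;H2][#6] is the SMARTS for a primary amine: a trivalent nitrogen with two H attached to carbon.
The molecule carries 3 separate instances of a primary amino group (-NH2) meeting every constraint; each maps to a distinct set of atoms, giving 3 matches.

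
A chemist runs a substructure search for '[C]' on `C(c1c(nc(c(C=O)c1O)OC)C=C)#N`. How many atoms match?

5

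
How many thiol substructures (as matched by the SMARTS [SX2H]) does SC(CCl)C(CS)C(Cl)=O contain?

2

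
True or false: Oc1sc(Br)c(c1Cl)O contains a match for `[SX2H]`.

False

The pattern [SX2H] describes an aliphatic sulfur with two connections, one being H — a thiol.
The closest candidate here is a hydroxyl group (-OH), but it is an -OH, not an -SH. No other fragment satisfies the full query, so there is no match.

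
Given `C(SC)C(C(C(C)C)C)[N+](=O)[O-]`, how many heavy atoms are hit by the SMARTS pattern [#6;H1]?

The query [#6;H1] means: any carbon bearing exactly one hydrogen.
Check the 12 heavy atoms by environment: 1× C (H2) → no; 3× C (H1) → match; 4× C (H3) → no; 1× S (H0) → no; 1× N (charge +1, H0) → no; 1× O (charge -1, H0) → no; 1× O (H0) → no.
That gives 3 matching atoms.

3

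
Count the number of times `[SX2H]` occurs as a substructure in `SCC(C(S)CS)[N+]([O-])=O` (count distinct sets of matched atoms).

3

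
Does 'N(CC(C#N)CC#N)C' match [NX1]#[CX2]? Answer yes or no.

Yes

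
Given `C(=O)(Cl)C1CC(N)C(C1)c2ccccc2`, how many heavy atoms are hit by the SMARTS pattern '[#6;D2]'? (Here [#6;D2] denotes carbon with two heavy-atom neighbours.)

7

The query [#6;D2] means: any carbon bonded to exactly two heavy atoms.
Check the 15 heavy atoms by environment: 2× C (D2) → match; 4× C (D3) → no; 1× c (aromatic, D3) → no; 5× c (aromatic, D2) → match; 1× N (D1) → no; 1× O (D1) → no; 1× Cl (D1) → no.
Summing the matching environments: 2 + 5 = 7 matching atoms.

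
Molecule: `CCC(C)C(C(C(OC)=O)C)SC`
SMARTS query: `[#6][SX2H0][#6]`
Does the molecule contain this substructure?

Yes

The pattern [#6][SX2H0][#6] describes an aliphatic sulfur bridging two carbons with no H on the sulfur — a thioether.
The molecule carries a methylthio ether (-SCH3), whose atoms satisfy every constraint of the query, so the pattern matches.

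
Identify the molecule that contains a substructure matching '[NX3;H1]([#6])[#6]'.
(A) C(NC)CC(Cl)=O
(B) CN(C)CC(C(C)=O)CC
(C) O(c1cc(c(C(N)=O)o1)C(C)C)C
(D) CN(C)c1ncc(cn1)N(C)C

[NX3;H1]([#6])[#6] describes a trivalent nitrogen with one H, bonded to two carbons (a secondary amine).
(A) contains an N-methylamino group (-NHCH3), which satisfies every atom and bond constraint.
(B) has a dimethylamino group (-N(CH3)2) but the nitrogen has H0, not H1.
(C) has a primary amide (-C(=O)NH2) but the -C(=O)NH2 nitrogen has H2, not H1.
(D) has a dimethylamino group (-N(CH3)2) but the nitrogen has H0, not H1.
So the answer is (A).

A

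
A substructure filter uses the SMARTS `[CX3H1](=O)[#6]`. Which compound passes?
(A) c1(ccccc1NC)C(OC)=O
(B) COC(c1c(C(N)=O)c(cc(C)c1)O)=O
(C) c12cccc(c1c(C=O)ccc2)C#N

[CX3H1](=O)[#6] describes an sp2 carbon with one H, double-bonded to O and single-bonded to carbon (an aldehyde).
(A) has a methyl-ester group (-C(=O)OCH3) but the carbonyl carbon has H0, not H1.
(B) has a methyl-ester group (-C(=O)OCH3) but the carbonyl carbon has H0, not H1.
(C) contains an aldehyde (-CHO), which satisfies every atom and bond constraint.
So the answer is (C).

C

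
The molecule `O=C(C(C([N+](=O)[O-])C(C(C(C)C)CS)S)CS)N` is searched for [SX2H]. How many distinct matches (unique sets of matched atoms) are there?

3

[SX2H] is the SMARTS for a thiol: an aliphatic sulfur with two connections, one being H.
The molecule carries 3 separate instances of a thiol (-SH) meeting every constraint; each maps to a distinct set of atoms, giving 3 matches.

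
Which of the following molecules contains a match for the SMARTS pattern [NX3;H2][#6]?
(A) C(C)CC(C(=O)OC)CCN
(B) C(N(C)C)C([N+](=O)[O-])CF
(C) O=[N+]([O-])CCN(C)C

A

[NX3;H2][#6] describes a trivalent nitrogen with two H attached to carbon (a primary amine).
(A) contains a primary amino group (-NH2), which satisfies every atom and bond constraint.
(B) has a dimethylamino group (-N(CH3)2) but the nitrogen has H0, not H2.
(C) has a nitro group (-[N+](=O)[O-]) but the nitrogen is [N+] with no H, not NX3H2.
So the answer is (A).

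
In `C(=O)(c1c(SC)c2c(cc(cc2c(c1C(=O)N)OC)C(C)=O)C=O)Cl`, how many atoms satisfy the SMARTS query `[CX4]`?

3

Check the 25 heavy atoms by environment: 10× c (aromatic, X3) → no; 4× C (X3) → no; 4× O (X1) → no; 3× C (X4) → match; 1× N (X3) → no; 1× S (X2) → no; 1× O (X2) → no; 1× Cl (X1) → no.
That gives 3 matching atoms.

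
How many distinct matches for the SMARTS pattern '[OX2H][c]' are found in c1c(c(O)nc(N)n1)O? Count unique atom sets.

2

[OX2H][c] is the SMARTS for a phenol: a hydroxyl oxygen attached to an aromatic carbon.
The molecule carries 2 separate instances of a hydroxyl group (-OH) meeting every constraint; each maps to a distinct set of atoms, giving 2 matches.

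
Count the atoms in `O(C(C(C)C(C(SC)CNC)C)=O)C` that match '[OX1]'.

Check the 14 heavy atoms by environment: 9× C (X4) → no; 1× N (X3) → no; 1× S (X2) → no; 1× C (X3) → no; 1× O (X1) → match; 1× O (X2) → no.
That gives 1 matching atom.

1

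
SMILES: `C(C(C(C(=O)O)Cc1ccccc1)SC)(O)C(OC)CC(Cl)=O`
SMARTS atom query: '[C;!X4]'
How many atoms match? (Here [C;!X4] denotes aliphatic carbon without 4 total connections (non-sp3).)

2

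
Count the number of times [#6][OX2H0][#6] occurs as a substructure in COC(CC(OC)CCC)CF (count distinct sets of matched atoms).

2

[#6][OX2H0][#6] is the SMARTS for an ether: an aliphatic oxygen bridging two carbons with no H on the oxygen.
The molecule carries 2 separate instances of a methoxy ether (-OCH3) meeting every constraint; each maps to a distinct set of atoms, giving 2 matches.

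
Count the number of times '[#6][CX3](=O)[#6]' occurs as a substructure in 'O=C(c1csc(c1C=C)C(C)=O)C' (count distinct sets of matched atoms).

2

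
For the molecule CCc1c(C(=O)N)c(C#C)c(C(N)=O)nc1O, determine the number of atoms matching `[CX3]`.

2

Check the 17 heavy atoms by environment: 1× n (aromatic, X2) → no; 5× c (aromatic, X3) → no; 1× O (X2) → no; 2× C (X3) → match; 2× O (X1) → no; 2× N (X3) → no; 2× C (X4) → no; 2× C (X2) → no.
That gives 2 matching atoms.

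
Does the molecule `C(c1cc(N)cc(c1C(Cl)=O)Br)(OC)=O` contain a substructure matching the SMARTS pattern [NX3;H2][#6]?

The pattern [NX3;H2][#6] describes a trivalent nitrogen with two H attached to carbon — a primary amine.
The molecule carries a primary amino group (-NH2), whose atoms satisfy every constraint of the query, so the pattern matches.

Yes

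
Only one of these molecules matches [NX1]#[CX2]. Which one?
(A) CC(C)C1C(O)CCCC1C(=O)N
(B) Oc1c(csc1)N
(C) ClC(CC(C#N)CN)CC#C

C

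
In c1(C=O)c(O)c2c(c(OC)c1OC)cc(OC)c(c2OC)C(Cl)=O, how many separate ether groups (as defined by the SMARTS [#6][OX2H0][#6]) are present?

[#6][OX2H0][#6] is the SMARTS for an ether: an aliphatic oxygen bridging two carbons with no H on the oxygen.
The molecule carries 4 separate instances of a methoxy ether (-OCH3) meeting every constraint; each maps to a distinct set of atoms, giving 4 matches.

4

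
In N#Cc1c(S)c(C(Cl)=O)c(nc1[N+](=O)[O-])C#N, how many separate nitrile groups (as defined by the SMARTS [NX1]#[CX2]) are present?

[NX1]#[CX2] is the SMARTS for a nitrile: a nitrogen triple-bonded to a two-connected carbon.
The molecule carries 2 separate instances of a nitrile (-C#N) meeting every constraint; each maps to a distinct set of atoms, giving 2 matches.

2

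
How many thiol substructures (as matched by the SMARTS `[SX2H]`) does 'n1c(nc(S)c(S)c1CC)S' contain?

3

[SX2H] is the SMARTS for a thiol: an aliphatic sulfur with two connections, one being H.
The molecule carries 3 separate instances of a thiol (-SH) meeting every constraint; each maps to a distinct set of atoms, giving 3 matches.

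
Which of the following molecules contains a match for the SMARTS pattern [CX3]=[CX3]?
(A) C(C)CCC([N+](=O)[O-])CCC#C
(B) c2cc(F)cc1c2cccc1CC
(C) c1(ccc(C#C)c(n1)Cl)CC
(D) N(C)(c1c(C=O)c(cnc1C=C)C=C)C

D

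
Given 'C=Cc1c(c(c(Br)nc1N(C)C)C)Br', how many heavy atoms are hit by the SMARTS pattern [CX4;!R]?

The query [CX4;!R] means: aliphatic carbon with four total connections, not in a ring.
Check the 14 heavy atoms by environment: 1× n (aromatic, X2, in 6-ring) → no; 5× c (aromatic, X3, in 6-ring) → no; 2× C (X3, acyclic) → no; 2× Br (X1, acyclic) → no; 1× N (X3, acyclic) → no; 3× C (X4, acyclic) → match.
That gives 3 matching atoms.

3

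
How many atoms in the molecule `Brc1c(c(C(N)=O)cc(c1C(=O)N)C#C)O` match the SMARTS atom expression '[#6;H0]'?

8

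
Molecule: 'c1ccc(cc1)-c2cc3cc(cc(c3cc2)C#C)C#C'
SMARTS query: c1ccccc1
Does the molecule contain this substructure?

The pattern c1ccccc1 describes six aromatic carbons in a ring — a benzene ring.
The molecule carries a phenyl ring, whose atoms satisfy every constraint of the query, so the pattern matches.

Yes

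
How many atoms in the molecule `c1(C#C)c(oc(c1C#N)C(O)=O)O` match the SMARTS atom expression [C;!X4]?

4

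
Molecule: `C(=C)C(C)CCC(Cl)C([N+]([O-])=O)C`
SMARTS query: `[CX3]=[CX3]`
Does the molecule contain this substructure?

Yes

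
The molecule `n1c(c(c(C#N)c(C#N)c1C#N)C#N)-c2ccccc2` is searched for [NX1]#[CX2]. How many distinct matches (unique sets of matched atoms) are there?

4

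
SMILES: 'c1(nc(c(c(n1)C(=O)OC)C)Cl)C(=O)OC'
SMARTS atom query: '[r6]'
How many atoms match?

The query [r6] means: r6 matches atoms in a six-membered ring.
Check the 16 heavy atoms by environment: 2× n (aromatic, in 6-ring) → match; 4× c (aromatic, in 6-ring) → match; 5× C (acyclic) → no; 4× O (acyclic) → no; 1× Cl (acyclic) → no.
Summing the matching environments: 2 + 4 = 6 matching atoms.

6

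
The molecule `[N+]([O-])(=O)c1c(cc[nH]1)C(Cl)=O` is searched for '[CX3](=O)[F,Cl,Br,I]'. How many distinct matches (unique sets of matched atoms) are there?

1

[CX3](=O)[F,Cl,Br,I] is the SMARTS for an acyl halide: a carbonyl carbon bonded to a halogen.
Exactly one fragment in the molecule meets all constraints, giving 1 match.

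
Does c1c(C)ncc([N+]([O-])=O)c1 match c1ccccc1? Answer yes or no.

No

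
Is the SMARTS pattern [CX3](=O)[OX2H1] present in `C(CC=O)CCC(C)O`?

No

The pattern [CX3](=O)[OX2H1] describes an sp2 carbon double-bonded to O and single-bonded to an -OH oxygen — a carboxylic acid.
The closest candidate here is an aldehyde (-CHO), but there is no singly-bonded oxygen on the carbonyl carbon. No other fragment satisfies the full query, so there is no match.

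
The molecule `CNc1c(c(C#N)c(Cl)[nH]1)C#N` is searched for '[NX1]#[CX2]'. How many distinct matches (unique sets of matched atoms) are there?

[NX1]#[CX2] is the SMARTS for a nitrile: a nitrogen triple-bonded to a two-connected carbon.
The molecule carries 2 separate instances of a nitrile (-C#N) meeting every constraint; each maps to a distinct set of atoms, giving 2 matches.

2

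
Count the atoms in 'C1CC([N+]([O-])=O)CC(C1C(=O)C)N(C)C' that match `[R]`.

6

The query [R] means: R matches any atom that is part of a ring.
Check the 15 heavy atoms by environment: 6× C (in 6-ring) → match; 1× N (charge +1, acyclic) → no; 1× O (charge -1, acyclic) → no; 2× O (acyclic) → no; 1× N (acyclic) → no; 4× C (acyclic) → no.
That gives 6 matching atoms.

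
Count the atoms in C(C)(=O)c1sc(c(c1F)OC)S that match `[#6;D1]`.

2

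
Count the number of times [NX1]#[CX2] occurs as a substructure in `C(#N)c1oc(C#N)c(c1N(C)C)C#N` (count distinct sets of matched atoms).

3

[NX1]#[CX2] is the SMARTS for a nitrile: a nitrogen triple-bonded to a two-connected carbon.
The molecule carries 3 separate instances of a nitrile (-C#N) meeting every constraint; each maps to a distinct set of atoms, giving 3 matches.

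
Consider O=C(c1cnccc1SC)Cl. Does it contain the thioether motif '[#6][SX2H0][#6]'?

The pattern [#6][SX2H0][#6] describes an aliphatic sulfur bridging two carbons with no H on the sulfur — a thioether.
The molecule carries a methylthio ether (-SCH3), whose atoms satisfy every constraint of the query, so the pattern matches.

Yes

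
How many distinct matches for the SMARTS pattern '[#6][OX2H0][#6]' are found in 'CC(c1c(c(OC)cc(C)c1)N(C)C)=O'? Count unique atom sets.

1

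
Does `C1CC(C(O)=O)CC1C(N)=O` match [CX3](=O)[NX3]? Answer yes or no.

Yes

The pattern [CX3](=O)[NX3] describes a carbonyl carbon bonded to a trivalent nitrogen — an amide.
The molecule carries a primary amide (-C(=O)NH2), whose atoms satisfy every constraint of the query, so the pattern matches.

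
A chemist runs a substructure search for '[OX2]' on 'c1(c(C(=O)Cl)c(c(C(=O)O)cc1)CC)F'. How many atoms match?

1

The query [OX2] means: aliphatic oxygen with two total connections — ether, hydroxyl, or ester single-bond O.
Check the 15 heavy atoms by environment: 6× c (aromatic, X3) → no; 2× C (X4) → no; 1× F (X1) → no; 2× C (X3) → no; 2× O (X1) → no; 1× Cl (X1) → no; 1× O (X2) → match.
That gives 1 matching atom.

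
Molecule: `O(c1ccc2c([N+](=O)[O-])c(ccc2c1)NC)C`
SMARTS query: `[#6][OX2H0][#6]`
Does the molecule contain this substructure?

The pattern [#6][OX2H0][#6] describes an aliphatic oxygen bridging two carbons with no H on the oxygen — an ether.
The molecule carries a methoxy ether (-OCH3), whose atoms satisfy every constraint of the query, so the pattern matches.

Yes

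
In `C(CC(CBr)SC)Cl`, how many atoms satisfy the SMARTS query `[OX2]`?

0

The query [OX2] means: aliphatic oxygen with two total connections — ether, hydroxyl, or ester single-bond O.
Check the 8 heavy atoms by environment: 5× C (X4) → no; 1× S (X2) → no; 1× Cl (X1) → no; 1× Br (X1) → no.
No environment satisfies the query, so 0 matching atoms.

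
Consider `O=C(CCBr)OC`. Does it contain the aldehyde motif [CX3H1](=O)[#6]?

No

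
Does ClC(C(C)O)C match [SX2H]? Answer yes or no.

The pattern [SX2H] describes an aliphatic sulfur with two connections, one being H — a thiol.
The closest candidate here is a hydroxyl group (-OH), but it is an -OH, not an -SH. No other fragment satisfies the full query, so there is no match.

No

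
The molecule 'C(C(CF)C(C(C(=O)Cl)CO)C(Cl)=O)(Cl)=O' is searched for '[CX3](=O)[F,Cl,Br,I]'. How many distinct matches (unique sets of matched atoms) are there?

3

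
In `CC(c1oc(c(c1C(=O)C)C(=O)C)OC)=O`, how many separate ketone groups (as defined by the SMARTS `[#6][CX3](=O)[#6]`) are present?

3

[#6][CX3](=O)[#6] is the SMARTS for a ketone: a carbonyl carbon (no H) flanked by two carbons.
The molecule carries 3 separate instances of an acetyl/ketone group (-C(=O)CH3) meeting every constraint; each maps to a distinct set of atoms, giving 3 matches.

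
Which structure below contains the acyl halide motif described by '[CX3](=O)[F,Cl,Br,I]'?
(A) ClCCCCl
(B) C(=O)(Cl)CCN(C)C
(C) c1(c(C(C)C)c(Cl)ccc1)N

[CX3](=O)[F,Cl,Br,I] describes a carbonyl carbon bonded to a halogen (an acyl halide).
(A) has a chloro substituent but the Cl is not on a carbonyl carbon.
(B) contains an acyl chloride (-C(=O)Cl), which satisfies every atom and bond constraint.
(C) has a chloro substituent but the Cl is not on a carbonyl carbon.
So the answer is (B).

B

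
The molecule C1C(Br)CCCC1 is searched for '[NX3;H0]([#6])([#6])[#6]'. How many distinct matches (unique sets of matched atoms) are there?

[NX3;H0]([#6])([#6])[#6] is the SMARTS for a tertiary amine: a trivalent nitrogen with no H, bonded to three carbons.
No fragment in the molecule satisfies every constraint, giving 0 matches.

0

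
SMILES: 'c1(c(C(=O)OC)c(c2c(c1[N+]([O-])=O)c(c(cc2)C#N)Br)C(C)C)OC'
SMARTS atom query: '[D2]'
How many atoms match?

5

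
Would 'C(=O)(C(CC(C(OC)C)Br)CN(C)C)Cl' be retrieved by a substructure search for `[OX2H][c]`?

No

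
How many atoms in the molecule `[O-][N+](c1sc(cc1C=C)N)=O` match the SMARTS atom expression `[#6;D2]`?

The query [#6;D2] means: any carbon bonded to exactly two heavy atoms.
Check the 11 heavy atoms by environment: 1× s (aromatic, D2) → no; 3× c (aromatic, D3) → no; 1× c (aromatic, D2) → match; 1× N (charge +1, D3) → no; 1× O (charge -1, D1) → no; 1× O (D1) → no; 1× C (D2) → match; 1× C (D1) → no; 1× N (D1) → no.
Summing the matching environments: 1 + 1 = 2 matching atoms.

2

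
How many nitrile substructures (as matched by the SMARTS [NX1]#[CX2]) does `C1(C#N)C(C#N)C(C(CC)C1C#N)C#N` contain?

[NX1]#[CX2] is the SMARTS for a nitrile: a nitrogen triple-bonded to a two-connected carbon.
The molecule carries 4 separate instances of a nitrile (-C#N) meeting every constraint; each maps to a distinct set of atoms, giving 4 matches.

4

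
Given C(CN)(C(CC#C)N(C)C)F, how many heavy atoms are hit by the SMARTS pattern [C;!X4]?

2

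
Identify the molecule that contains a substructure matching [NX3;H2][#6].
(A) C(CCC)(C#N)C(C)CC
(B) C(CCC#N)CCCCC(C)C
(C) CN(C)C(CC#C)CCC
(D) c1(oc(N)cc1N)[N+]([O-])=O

[NX3;H2][#6] describes a trivalent nitrogen with two H attached to carbon (a primary amine).
(A) has a nitrile (-C#N) but the nitrogen is NX1 (triple-bonded), not NX3 with two H.
(B) has a nitrile (-C#N) but the nitrogen is NX1 (triple-bonded), not NX3 with two H.
(C) has a dimethylamino group (-N(CH3)2) but the nitrogen has H0, not H2.
(D) contains a primary amino group (-NH2), which satisfies every atom and bond constraint.
So the answer is (D).

D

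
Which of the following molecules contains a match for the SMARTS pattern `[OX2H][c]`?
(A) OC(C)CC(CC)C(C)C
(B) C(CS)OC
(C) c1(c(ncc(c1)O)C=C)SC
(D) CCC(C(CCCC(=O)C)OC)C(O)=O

C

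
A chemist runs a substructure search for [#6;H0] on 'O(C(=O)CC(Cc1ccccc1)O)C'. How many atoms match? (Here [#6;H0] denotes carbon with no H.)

The query [#6;H0] means: any carbon with no attached hydrogen.
Check the 14 heavy atoms by environment: 2× C (H2) → no; 1× C (H1) → no; 1× c (aromatic, H0) → match; 5× c (aromatic, H1) → no; 1× O (H1) → no; 1× C (H0) → match; 2× O (H0) → no; 1× C (H3) → no.
Summing the matching environments: 1 + 1 = 2 matching atoms.

2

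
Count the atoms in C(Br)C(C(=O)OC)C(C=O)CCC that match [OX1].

2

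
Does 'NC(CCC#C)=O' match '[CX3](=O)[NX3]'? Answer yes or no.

Yes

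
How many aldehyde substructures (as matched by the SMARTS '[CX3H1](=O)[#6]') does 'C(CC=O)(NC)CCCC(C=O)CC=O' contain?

3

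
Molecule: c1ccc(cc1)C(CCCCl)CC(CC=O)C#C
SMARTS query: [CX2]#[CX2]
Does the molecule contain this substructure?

The pattern [CX2]#[CX2] describes a carbon-carbon triple bond — an alkyne.
The molecule carries an ethynyl group (-C#CH), whose atoms satisfy every constraint of the query, so the pattern matches.

Yes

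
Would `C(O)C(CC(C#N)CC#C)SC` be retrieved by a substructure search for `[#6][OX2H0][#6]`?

No

The pattern [#6][OX2H0][#6] describes an aliphatic oxygen bridging two carbons with no H on the oxygen — an ether.
The closest candidate here is a hydroxyl group (-OH), but the oxygen has H1, not H0 bridging two carbons. No other fragment satisfies the full query, so there is no match.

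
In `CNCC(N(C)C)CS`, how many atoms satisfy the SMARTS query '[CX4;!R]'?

Check the 9 heavy atoms by environment: 6× C (X4, acyclic) → match; 2× N (X3, acyclic) → no; 1× S (X2, acyclic) → no.
That gives 6 matching atoms.

6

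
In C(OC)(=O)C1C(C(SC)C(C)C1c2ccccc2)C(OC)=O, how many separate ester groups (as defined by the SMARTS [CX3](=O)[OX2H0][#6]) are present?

2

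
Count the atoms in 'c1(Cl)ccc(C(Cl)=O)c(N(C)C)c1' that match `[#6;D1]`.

Check the 13 heavy atoms by environment: 3× c (aromatic, D2) → no; 3× c (aromatic, D3) → no; 1× N (D3) → no; 2× C (D1) → match; 1× C (D3) → no; 1× O (D1) → no; 2× Cl (D1) → no.
That gives 2 matching atoms.

2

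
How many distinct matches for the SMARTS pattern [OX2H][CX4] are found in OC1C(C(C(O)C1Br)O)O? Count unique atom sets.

[OX2H][CX4] is the SMARTS for an aliphatic alcohol: a hydroxyl oxygen bound to an sp3 (X4) carbon.
The molecule carries 4 separate instances of a hydroxyl group (-OH) meeting every constraint; each maps to a distinct set of atoms, giving 4 matches.

4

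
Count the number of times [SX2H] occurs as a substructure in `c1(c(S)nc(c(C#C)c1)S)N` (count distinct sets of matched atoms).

2

[SX2H] is the SMARTS for a thiol: an aliphatic sulfur with two connections, one being H.
The molecule carries 2 separate instances of a thiol (-SH) meeting every constraint; each maps to a distinct set of atoms, giving 2 matches.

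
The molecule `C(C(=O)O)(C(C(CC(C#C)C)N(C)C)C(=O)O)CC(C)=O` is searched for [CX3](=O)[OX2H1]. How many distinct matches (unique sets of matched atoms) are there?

[CX3](=O)[OX2H1] is the SMARTS for a carboxylic acid: an sp2 carbon double-bonded to O and single-bonded to an -OH oxygen.
The molecule carries 2 separate instances of a carboxylic acid group (-C(=O)OH) meeting every constraint; each maps to a distinct set of atoms, giving 2 matches.

2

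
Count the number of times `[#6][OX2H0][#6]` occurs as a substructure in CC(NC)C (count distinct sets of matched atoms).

0

[#6][OX2H0][#6] is the SMARTS for an ether: an aliphatic oxygen bridging two carbons with no H on the oxygen.
No fragment in the molecule satisfies every constraint, giving 0 matches.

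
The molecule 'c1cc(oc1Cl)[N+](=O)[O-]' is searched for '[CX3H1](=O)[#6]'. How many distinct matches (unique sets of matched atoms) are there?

[CX3H1](=O)[#6] is the SMARTS for an aldehyde: an sp2 carbon with one H, double-bonded to O and single-bonded to carbon.
No fragment in the molecule satisfies every constraint, giving 0 matches.

0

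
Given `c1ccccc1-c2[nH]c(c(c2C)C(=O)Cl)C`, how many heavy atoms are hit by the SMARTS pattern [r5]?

5

Check the 16 heavy atoms by environment: 1× n (aromatic, in 5-ring) → match; 4× c (aromatic, in 5-ring) → match; 3× C (acyclic) → no; 6× c (aromatic, in 6-ring) → no; 1× O (acyclic) → no; 1× Cl (acyclic) → no.
Summing the matching environments: 1 + 4 = 5 matching atoms.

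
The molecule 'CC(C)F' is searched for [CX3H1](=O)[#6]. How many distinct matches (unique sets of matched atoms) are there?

0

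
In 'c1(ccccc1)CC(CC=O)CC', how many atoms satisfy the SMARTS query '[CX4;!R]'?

5

The query [CX4;!R] means: aliphatic carbon with four total connections, not in a ring.
Check the 13 heavy atoms by environment: 5× C (X4, acyclic) → match; 6× c (aromatic, X3, in 6-ring) → no; 1× C (X3, acyclic) → no; 1× O (X1, acyclic) → no.
That gives 5 matching atoms.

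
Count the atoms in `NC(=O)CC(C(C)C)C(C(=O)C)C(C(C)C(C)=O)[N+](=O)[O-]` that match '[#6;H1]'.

The query [#6;H1] means: any carbon bearing exactly one hydrogen.
Check the 21 heavy atoms by environment: 5× C (H3) → no; 5× C (H1) → match; 1× C (H2) → no; 3× C (H0) → no; 4× O (H0) → no; 1× N (H2) → no; 1× N (charge +1, H0) → no; 1× O (charge -1, H0) → no.
That gives 5 matching atoms.

5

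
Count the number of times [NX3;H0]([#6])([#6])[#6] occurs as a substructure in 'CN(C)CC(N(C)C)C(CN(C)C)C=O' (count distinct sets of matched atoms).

3

[NX3;H0]([#6])([#6])[#6] is the SMARTS for a tertiary amine: a trivalent nitrogen with no H, bonded to three carbons.
The molecule carries 3 separate instances of a dimethylamino group (-N(CH3)2) meeting every constraint; each maps to a distinct set of atoms, giving 3 matches.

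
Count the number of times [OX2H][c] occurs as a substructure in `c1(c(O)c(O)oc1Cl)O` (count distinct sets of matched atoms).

3

[OX2H][c] is the SMARTS for a phenol: a hydroxyl oxygen attached to an aromatic carbon.
The molecule carries 3 separate instances of a hydroxyl group (-OH) meeting every constraint; each maps to a distinct set of atoms, giving 3 matches.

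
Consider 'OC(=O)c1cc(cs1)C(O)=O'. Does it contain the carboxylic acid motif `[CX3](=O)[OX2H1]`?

Yes

The pattern [CX3](=O)[OX2H1] describes an sp2 carbon double-bonded to O and single-bonded to an -OH oxygen — a carboxylic acid.
The molecule carries a carboxylic acid group (-C(=O)OH), whose atoms satisfy every constraint of the query, so the pattern matches.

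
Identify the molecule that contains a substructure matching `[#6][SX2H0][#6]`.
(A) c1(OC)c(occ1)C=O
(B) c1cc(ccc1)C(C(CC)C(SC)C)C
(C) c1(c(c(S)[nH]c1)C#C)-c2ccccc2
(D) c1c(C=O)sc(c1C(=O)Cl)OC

[#6][SX2H0][#6] describes an aliphatic sulfur bridging two carbons with no H on the sulfur (a thioether).
(A) has a methoxy ether (-OCH3) but the bridging atom is O, not S.
(B) contains a methylthio ether (-SCH3), which satisfies every atom and bond constraint.
(C) has a thiol (-SH) but the sulfur has H1, not H0 bridging two carbons.
(D) has a methoxy ether (-OCH3) but the bridging atom is O, not S.
So the answer is (B).

B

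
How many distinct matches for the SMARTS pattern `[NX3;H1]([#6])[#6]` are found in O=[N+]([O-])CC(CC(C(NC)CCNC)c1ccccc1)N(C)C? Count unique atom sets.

[NX3;H1]([#6])[#6] is the SMARTS for a secondary amine: a trivalent nitrogen with one H, bonded to two carbons.
The molecule carries 2 separate instances of an N-methylamino group (-NHCH3) meeting every constraint; each maps to a distinct set of atoms, giving 2 matches.

2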